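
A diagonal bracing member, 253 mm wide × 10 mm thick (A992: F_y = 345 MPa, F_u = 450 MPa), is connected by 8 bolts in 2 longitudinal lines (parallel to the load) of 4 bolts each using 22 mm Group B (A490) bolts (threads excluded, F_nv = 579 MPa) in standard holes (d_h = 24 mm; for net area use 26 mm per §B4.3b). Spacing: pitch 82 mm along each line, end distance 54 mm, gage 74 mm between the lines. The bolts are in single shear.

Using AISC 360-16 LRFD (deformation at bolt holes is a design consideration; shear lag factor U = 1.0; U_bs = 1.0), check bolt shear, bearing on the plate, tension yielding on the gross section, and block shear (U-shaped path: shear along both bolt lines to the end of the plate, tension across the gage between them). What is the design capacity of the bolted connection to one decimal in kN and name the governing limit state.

Bolt shear: A_b = π(22)²/4 = 380.13 mm². φR_n = 0.75 × 579 × 380.13 × 8 × 1 = 1320.6 kN.
Bearing (10 mm plate, F_u = 450 MPa): end bolts L_c = 54 − 24/2 = 42, R_n = min(1.2×42×10×450, 2.4×22×10×450) = 226.8 kN/bolt; interior L_c = 82 − 24 = 58, R_n = 237.6 kN/bolt. φR_n = 0.75 × (2×226.8 + 6×237.6) = 1409.4 kN.
Tension yield (gross): A_g = 253×10 = 2530 mm². φR_n = 0.90 × 345 × 2530 = 785.6 kN.
Block shear: shear path 2×[54+3×82] = 2×300 mm, A_gv = 6000, A_nv = 2×(300 − 3.5×26)×10 = 4180 mm²; tension across gage: (74 − 1×26)×10 = 480 mm². R_n = min(0.6×450×4180, 0.6×345×6000) + 1.0×450×480 = min(1128.6, 1242) + 216 = 1344.6 kN. φR_n = 0.75 × 1344.6 = 1008.5 kN.
Governing: min(1320.6, 1409.4, 785.6, 1008.5) = 785.6 kN → gross-section yield.

785.6 kN (gross-section yield governs)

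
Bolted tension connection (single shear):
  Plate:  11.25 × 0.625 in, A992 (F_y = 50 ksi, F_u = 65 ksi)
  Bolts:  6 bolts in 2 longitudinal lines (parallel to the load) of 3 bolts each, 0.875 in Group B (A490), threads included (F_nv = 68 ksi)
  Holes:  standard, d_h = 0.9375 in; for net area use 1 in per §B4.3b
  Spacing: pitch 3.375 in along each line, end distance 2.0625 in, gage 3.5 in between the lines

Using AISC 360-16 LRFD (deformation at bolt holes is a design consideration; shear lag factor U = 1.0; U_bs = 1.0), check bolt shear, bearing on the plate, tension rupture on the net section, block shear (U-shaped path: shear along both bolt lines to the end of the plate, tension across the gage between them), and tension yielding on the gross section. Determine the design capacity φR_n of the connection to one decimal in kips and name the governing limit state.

Bolt shear: A_b = π(0.875)²/4 = 0.60132 in². φR_n = 0.75 × 68 × 0.60132 × 6 × 1 = 184.0 kips.
Bearing (0.625 in plate, F_u = 65 ksi): end bolts L_c = 2.0625 − 0.9375/2 = 1.59375, R_n = min(1.2×1.59375×0.625×65, 2.4×0.875×0.625×65) = 77.695 kips/bolt; interior L_c = 3.375 − 0.9375 = 2.4375, R_n = 85.313 kips/bolt. φR_n = 0.75 × (2×77.695 + 4×85.313) = 372.5 kips.
Tension rupture (net): A_n = (11.25 − 2×1)×0.625 = 5.7813 in² (U = 1.0, A_e = A_n). φR_n = 0.75 × 65 × 5.7813 = 281.8 kips.
Block shear: shear path 2×[2.0625+2×3.375] = 2×8.8125 in, A_gv = 11.016, A_nv = 2×(8.8125 − 2.5×1)×0.625 = 7.8906 in²; tension across gage: (3.5 − 1×1)×0.625 = 1.5625 in². R_n = min(0.6×65×7.8906, 0.6×50×11.016) + 1.0×65×1.5625 = min(307.73, 330.48) + 101.56 = 409.29 kips. φR_n = 0.75 × 409.29 = 307.0 kips.
Tension yield (gross): A_g = 11.25×0.625 = 7.0313 in². φR_n = 0.90 × 50 × 7.0313 = 316.4 kips.
Governing: min(184.0, 372.5, 281.8, 307.0, 316.4) = 184.0 kips → bolt shear.

184.0 kips (bolt shear governs)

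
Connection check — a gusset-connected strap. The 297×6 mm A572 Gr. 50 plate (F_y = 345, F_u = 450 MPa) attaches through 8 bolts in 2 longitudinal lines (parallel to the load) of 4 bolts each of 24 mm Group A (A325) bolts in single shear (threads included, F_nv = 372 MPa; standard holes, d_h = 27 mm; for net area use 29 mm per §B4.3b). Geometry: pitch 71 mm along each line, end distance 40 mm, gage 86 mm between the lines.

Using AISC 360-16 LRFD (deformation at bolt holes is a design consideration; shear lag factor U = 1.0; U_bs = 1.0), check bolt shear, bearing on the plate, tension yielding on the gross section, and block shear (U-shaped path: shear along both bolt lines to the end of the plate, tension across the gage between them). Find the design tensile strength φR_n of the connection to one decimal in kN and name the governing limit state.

Bolt shear: A_b = π(24)²/4 = 452.39 mm². φR_n = 0.75 × 372 × 452.39 × 8 × 1 = 1009.7 kN.
Bearing (6 mm plate, F_u = 450 MPa): end bolts L_c = 40 − 27/2 = 26.5, R_n = min(1.2×26.5×6×450, 2.4×24×6×450) = 85.86 kN/bolt; interior L_c = 71 − 27 = 44, R_n = 142.56 kN/bolt. φR_n = 0.75 × (2×85.86 + 6×142.56) = 770.3 kN.
Tension yield (gross): A_g = 297×6 = 1782 mm². φR_n = 0.90 × 345 × 1782 = 553.3 kN.
Block shear: shear path 2×[40+3×71] = 2×253 mm, A_gv = 3036, A_nv = 2×(253 − 3.5×29)×6 = 1818 mm²; tension across gage: (86 − 1×29)×6 = 342 mm². R_n = min(0.6×450×1818, 0.6×345×3036) + 1.0×450×342 = min(490.86, 628.45) + 153.9 = 644.76 kN. φR_n = 0.75 × 644.76 = 483.6 kN.
Governing: min(1009.7, 770.3, 553.3, 483.6) = 483.6 kN → block shear.

483.6 kN (block shear governs)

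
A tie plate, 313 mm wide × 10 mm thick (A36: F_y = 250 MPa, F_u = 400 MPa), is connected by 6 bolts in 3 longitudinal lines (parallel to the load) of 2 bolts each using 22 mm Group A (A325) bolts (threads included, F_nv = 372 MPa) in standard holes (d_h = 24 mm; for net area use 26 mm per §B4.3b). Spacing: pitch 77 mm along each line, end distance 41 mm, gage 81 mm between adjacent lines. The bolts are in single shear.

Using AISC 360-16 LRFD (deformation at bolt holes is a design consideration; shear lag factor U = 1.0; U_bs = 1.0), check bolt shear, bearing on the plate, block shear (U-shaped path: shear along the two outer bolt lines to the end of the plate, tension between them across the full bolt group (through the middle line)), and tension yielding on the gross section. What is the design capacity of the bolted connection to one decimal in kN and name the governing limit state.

595.5 kN (block shear governs)

Bolt shear: A_b = π(22)²/4 = 380.13 mm². φR_n = 0.75 × 372 × 380.13 × 6 × 1 = 636.3 kN.
Bearing (10 mm plate, F_u = 400 MPa): end bolts L_c = 41 − 24/2 = 29, R_n = min(1.2×29×10×400, 2.4×22×10×400) = 139.2 kN/bolt; interior L_c = 77 − 24 = 53, R_n = 211.2 kN/bolt. φR_n = 0.75 × (3×139.2 + 3×211.2) = 788.4 kN.
Block shear: shear path 2×[41+1×77] = 2×118 mm, A_gv = 2360, A_nv = 2×(118 − 1.5×26)×10 = 1580 mm²; tension across gage: (162 − 2×26)×10 = 1100 mm². R_n = min(0.6×400×1580, 0.6×250×2360) + 1.0×400×1100 = min(379.2, 354) + 440 = 794 kN. φR_n = 0.75 × 794 = 595.5 kN.
Tension yield (gross): A_g = 313×10 = 3130 mm². φR_n = 0.90 × 250 × 3130 = 704.3 kN.
Governing: min(636.3, 788.4, 595.5, 704.3) = 595.5 kN → block shear.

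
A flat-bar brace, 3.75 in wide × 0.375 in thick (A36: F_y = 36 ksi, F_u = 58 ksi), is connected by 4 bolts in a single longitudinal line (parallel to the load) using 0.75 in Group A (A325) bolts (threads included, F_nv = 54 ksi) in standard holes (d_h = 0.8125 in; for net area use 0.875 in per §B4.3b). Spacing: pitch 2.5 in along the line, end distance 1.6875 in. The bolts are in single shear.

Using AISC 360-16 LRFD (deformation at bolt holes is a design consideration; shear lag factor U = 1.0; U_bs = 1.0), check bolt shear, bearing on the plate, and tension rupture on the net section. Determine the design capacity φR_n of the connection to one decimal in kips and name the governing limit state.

Bolt shear: A_b = π(0.75)²/4 = 0.44179 in². φR_n = 0.75 × 54 × 0.44179 × 4 × 1 = 71.6 kips.
Bearing (0.375 in plate, F_u = 58 ksi): end bolts L_c = 1.6875 − 0.8125/2 = 1.28125, R_n = min(1.2×1.28125×0.375×58, 2.4×0.75×0.375×58) = 33.441 kips/bolt; interior L_c = 2.5 − 0.8125 = 1.6875, R_n = 39.15 kips/bolt. φR_n = 0.75 × (1×33.441 + 3×39.15) = 113.2 kips.
Tension rupture (net): A_n = (3.75 − 1×0.875)×0.375 = 1.0781 in² (U = 1.0, A_e = A_n). φR_n = 0.75 × 58 × 1.0781 = 46.9 kips.
Governing: min(71.6, 113.2, 46.9) = 46.9 kips → net-section rupture.

46.9 kips (net-section rupture governs)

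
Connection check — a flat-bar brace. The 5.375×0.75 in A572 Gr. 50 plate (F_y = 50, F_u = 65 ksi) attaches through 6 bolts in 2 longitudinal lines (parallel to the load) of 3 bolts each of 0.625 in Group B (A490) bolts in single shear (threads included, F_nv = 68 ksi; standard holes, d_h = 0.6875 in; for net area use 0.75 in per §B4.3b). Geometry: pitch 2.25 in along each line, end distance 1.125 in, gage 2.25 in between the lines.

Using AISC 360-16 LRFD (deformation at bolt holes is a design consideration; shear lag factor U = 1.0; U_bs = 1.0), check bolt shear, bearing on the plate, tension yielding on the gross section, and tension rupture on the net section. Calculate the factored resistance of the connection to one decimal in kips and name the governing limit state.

Bolt shear: A_b = π(0.625)²/4 = 0.3068 in². φR_n = 0.75 × 68 × 0.3068 × 6 × 1 = 93.9 kips.
Bearing (0.75 in plate, F_u = 65 ksi): end bolts L_c = 1.125 − 0.6875/2 = 0.78125, R_n = min(1.2×0.78125×0.75×65, 2.4×0.625×0.75×65) = 45.703 kips/bolt; interior L_c = 2.25 − 0.6875 = 1.5625, R_n = 73.125 kips/bolt. φR_n = 0.75 × (2×45.703 + 4×73.125) = 287.9 kips.
Tension yield (gross): A_g = 5.375×0.75 = 4.0313 in². φR_n = 0.90 × 50 × 4.0313 = 181.4 kips.
Tension rupture (net): A_n = (5.375 − 2×0.75)×0.75 = 2.9063 in² (U = 1.0, A_e = A_n). φR_n = 0.75 × 65 × 2.9063 = 141.7 kips.
Governing: min(93.9, 287.9, 181.4, 141.7) = 93.9 kips → bolt shear.

93.9 kips (bolt shear governs)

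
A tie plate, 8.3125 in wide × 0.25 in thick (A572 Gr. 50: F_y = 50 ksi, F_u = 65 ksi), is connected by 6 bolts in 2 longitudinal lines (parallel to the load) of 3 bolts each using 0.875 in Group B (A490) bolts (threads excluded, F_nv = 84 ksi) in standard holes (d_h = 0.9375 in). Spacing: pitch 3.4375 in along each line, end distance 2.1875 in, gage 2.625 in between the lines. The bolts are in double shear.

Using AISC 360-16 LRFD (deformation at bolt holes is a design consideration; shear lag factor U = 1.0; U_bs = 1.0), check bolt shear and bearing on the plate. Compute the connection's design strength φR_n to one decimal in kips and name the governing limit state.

Bolt shear: A_b = π(0.875)²/4 = 0.60132 in². φR_n = 0.75 × 84 × 0.60132 × 6 × 2 = 454.6 kips.
Bearing (0.25 in plate, F_u = 65 ksi): end bolts L_c = 2.1875 − 0.9375/2 = 1.71875, R_n = min(1.2×1.71875×0.25×65, 2.4×0.875×0.25×65) = 33.516 kips/bolt; interior L_c = 3.4375 − 0.9375 = 2.5, R_n = 34.125 kips/bolt. φR_n = 0.75 × (2×33.516 + 4×34.125) = 152.6 kips.
Governing: min(454.6, 152.6) = 152.6 kips → bearing.

152.6 kips (bearing governs)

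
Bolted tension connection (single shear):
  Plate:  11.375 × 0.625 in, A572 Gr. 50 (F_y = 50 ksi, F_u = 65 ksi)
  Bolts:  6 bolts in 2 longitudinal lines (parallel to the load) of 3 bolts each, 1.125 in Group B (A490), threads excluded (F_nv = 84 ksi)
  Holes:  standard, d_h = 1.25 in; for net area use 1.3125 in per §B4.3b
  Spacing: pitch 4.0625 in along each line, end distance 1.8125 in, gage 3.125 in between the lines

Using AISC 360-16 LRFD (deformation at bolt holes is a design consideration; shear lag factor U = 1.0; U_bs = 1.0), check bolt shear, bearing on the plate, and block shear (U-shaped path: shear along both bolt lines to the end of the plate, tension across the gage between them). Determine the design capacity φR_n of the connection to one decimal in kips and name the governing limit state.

Bolt shear: A_b = π(1.125)²/4 = 0.99402 in². φR_n = 0.75 × 84 × 0.99402 × 6 × 1 = 375.7 kips.
Bearing (0.625 in plate, F_u = 65 ksi): end bolts L_c = 1.8125 − 1.25/2 = 1.1875, R_n = min(1.2×1.1875×0.625×65, 2.4×1.125×0.625×65) = 57.891 kips/bolt; interior L_c = 4.0625 − 1.25 = 2.8125, R_n = 109.69 kips/bolt. φR_n = 0.75 × (2×57.891 + 4×109.69) = 415.9 kips.
Block shear: shear path 2×[1.8125+2×4.0625] = 2×9.9375 in, A_gv = 12.422, A_nv = 2×(9.9375 − 2.5×1.3125)×0.625 = 8.3203 in²; tension across gage: (3.125 − 1×1.3125)×0.625 = 1.1328 in². R_n = min(0.6×65×8.3203, 0.6×50×12.422) + 1.0×65×1.1328 = min(324.49, 372.66) + 73.632 = 398.12 kips. φR_n = 0.75 × 398.12 = 298.6 kips.
Governing: min(375.7, 415.9, 298.6) = 298.6 kips → block shear.

298.6 kips (block shear governs)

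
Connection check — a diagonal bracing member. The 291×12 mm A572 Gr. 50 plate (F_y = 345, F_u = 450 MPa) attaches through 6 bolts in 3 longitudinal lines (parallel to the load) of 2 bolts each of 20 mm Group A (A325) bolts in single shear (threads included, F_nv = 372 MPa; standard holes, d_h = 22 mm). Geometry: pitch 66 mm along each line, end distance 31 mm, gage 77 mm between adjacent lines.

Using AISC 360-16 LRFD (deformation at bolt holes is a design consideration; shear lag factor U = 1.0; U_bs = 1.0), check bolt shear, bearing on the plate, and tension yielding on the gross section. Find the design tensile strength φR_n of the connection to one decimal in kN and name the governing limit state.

525.9 kN (bolt shear governs)

Bolt shear: A_b = π(20)²/4 = 314.16 mm². φR_n = 0.75 × 372 × 314.16 × 6 × 1 = 525.9 kN.
Bearing (12 mm plate, F_u = 450 MPa): end bolts L_c = 31 − 22/2 = 20, R_n = min(1.2×20×12×450, 2.4×20×12×450) = 129.6 kN/bolt; interior L_c = 66 − 22 = 44, R_n = 259.2 kN/bolt. φR_n = 0.75 × (3×129.6 + 3×259.2) = 874.8 kN.
Tension yield (gross): A_g = 291×12 = 3492 mm². φR_n = 0.90 × 345 × 3492 = 1084.3 kN.
Governing: min(525.9, 874.8, 1084.3) = 525.9 kN → bolt shear.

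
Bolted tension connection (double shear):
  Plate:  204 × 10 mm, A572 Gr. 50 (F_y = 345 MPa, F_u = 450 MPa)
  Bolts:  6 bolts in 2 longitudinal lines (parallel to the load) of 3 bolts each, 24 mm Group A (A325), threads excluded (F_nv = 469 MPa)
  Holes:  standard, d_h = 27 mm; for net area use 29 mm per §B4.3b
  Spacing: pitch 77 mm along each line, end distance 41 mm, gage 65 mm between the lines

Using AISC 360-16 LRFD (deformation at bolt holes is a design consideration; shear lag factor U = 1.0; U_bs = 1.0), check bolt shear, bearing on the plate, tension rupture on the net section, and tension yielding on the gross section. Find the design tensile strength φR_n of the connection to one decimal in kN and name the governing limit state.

492.8 kN (net-section rupture governs)

Bolt shear: A_b = π(24)²/4 = 452.39 mm². φR_n = 0.75 × 469 × 452.39 × 6 × 2 = 1909.5 kN.
Bearing (10 mm plate, F_u = 450 MPa): end bolts L_c = 41 − 27/2 = 27.5, R_n = min(1.2×27.5×10×450, 2.4×24×10×450) = 148.5 kN/bolt; interior L_c = 77 − 27 = 50, R_n = 259.2 kN/bolt. φR_n = 0.75 × (2×148.5 + 4×259.2) = 1000.4 kN.
Tension rupture (net): A_n = (204 − 2×29)×10 = 1460 mm² (U = 1.0, A_e = A_n). φR_n = 0.75 × 450 × 1460 = 492.8 kN.
Tension yield (gross): A_g = 204×10 = 2040 mm². φR_n = 0.90 × 345 × 2040 = 633.4 kN.
Governing: min(1909.5, 1000.4, 492.8, 633.4) = 492.8 kN → net-section rupture.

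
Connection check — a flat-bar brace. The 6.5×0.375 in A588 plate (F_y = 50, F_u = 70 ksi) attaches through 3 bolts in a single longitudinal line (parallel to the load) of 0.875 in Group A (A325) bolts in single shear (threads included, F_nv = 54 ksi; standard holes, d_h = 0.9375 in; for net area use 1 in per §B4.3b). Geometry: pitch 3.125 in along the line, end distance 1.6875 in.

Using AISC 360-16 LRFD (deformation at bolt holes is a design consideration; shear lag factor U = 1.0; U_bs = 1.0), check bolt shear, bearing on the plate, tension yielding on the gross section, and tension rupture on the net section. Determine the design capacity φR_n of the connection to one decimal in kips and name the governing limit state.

73.1 kips (bolt shear governs)

Bolt shear: A_b = π(0.875)²/4 = 0.60132 in². φR_n = 0.75 × 54 × 0.60132 × 3 × 1 = 73.1 kips.
Bearing (0.375 in plate, F_u = 70 ksi): end bolts L_c = 1.6875 − 0.9375/2 = 1.21875, R_n = min(1.2×1.21875×0.375×70, 2.4×0.875×0.375×70) = 38.391 kips/bolt; interior L_c = 3.125 − 0.9375 = 2.1875, R_n = 55.125 kips/bolt. φR_n = 0.75 × (1×38.391 + 2×55.125) = 111.5 kips.
Tension yield (gross): A_g = 6.5×0.375 = 2.4375 in². φR_n = 0.90 × 50 × 2.4375 = 109.7 kips.
Tension rupture (net): A_n = (6.5 − 1×1)×0.375 = 2.0625 in² (U = 1.0, A_e = A_n). φR_n = 0.75 × 70 × 2.0625 = 108.3 kips.
Governing: min(73.1, 111.5, 109.7, 108.3) = 73.1 kips → bolt shear.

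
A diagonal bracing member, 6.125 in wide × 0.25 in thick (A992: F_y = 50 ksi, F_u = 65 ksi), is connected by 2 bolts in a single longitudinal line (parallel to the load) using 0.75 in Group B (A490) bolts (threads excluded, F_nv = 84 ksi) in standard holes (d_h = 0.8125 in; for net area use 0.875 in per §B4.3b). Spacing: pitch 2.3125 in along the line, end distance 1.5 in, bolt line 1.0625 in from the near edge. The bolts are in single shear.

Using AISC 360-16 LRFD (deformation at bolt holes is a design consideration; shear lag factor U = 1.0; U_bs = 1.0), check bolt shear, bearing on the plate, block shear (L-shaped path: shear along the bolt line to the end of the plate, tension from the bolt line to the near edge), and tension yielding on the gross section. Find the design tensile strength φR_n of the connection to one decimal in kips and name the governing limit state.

Bolt shear: A_b = π(0.75)²/4 = 0.44179 in². φR_n = 0.75 × 84 × 0.44179 × 2 × 1 = 55.7 kips.
Bearing (0.25 in plate, F_u = 65 ksi): end bolts L_c = 1.5 − 0.8125/2 = 1.09375, R_n = min(1.2×1.09375×0.25×65, 2.4×0.75×0.25×65) = 21.328 kips/bolt; interior L_c = 2.3125 − 0.8125 = 1.5, R_n = 29.25 kips/bolt. φR_n = 0.75 × (1×21.328 + 1×29.25) = 37.9 kips.
Block shear: shear path 1×[1.5+1×2.3125] = 1×3.8125 in, A_gv = 0.95313, A_nv = 1×(3.8125 − 1.5×0.875)×0.25 = 0.625 in²; tension to near edge: (1.0625 − 0.5×0.875)×0.25 = 0.15625 in². R_n = min(0.6×65×0.625, 0.6×50×0.95313) + 1.0×65×0.15625 = min(24.375, 28.594) + 10.156 = 34.531 kips. φR_n = 0.75 × 34.531 = 25.9 kips.
Tension yield (gross): A_g = 6.125×0.25 = 1.5313 in². φR_n = 0.90 × 50 × 1.5313 = 68.9 kips.
Governing: min(55.7, 37.9, 25.9, 68.9) = 25.9 kips → block shear.

25.9 kips (block shear governs)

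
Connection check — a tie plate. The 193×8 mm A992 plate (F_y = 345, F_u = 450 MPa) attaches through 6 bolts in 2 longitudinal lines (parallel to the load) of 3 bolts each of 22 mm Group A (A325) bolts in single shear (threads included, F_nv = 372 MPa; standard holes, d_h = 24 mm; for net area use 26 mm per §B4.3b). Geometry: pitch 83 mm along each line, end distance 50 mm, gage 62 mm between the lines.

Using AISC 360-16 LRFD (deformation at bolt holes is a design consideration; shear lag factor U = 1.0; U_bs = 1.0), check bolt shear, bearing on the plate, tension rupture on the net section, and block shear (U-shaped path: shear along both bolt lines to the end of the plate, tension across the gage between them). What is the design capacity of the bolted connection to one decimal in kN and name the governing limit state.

380.7 kN (net-section rupture governs)

Bolt shear: A_b = π(22)²/4 = 380.13 mm². φR_n = 0.75 × 372 × 380.13 × 6 × 1 = 636.3 kN.
Bearing (8 mm plate, F_u = 450 MPa): end bolts L_c = 50 − 24/2 = 38, R_n = min(1.2×38×8×450, 2.4×22×8×450) = 164.16 kN/bolt; interior L_c = 83 − 24 = 59, R_n = 190.08 kN/bolt. φR_n = 0.75 × (2×164.16 + 4×190.08) = 816.5 kN.
Tension rupture (net): A_n = (193 − 2×26)×8 = 1128 mm² (U = 1.0, A_e = A_n). φR_n = 0.75 × 450 × 1128 = 380.7 kN.
Block shear: shear path 2×[50+2×83] = 2×216 mm, A_gv = 3456, A_nv = 2×(216 − 2.5×26)×8 = 2416 mm²; tension across gage: (62 − 1×26)×8 = 288 mm². R_n = min(0.6×450×2416, 0.6×345×3456) + 1.0×450×288 = min(652.32, 715.39) + 129.6 = 781.92 kN. φR_n = 0.75 × 781.92 = 586.4 kN.
Governing: min(636.3, 816.5, 380.7, 586.4) = 380.7 kN → net-section rupture.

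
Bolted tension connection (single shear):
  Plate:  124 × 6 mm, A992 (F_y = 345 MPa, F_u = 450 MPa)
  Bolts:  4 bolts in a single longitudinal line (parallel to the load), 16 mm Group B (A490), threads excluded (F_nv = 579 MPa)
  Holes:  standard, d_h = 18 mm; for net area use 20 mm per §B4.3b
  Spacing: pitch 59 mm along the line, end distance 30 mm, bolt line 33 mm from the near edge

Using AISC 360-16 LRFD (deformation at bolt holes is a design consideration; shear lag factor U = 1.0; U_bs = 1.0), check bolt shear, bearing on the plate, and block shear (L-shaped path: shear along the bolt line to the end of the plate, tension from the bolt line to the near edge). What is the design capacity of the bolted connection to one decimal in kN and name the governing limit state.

Bolt shear: A_b = π(16)²/4 = 201.06 mm². φR_n = 0.75 × 579 × 201.06 × 4 × 1 = 349.2 kN.
Bearing (6 mm plate, F_u = 450 MPa): end bolts L_c = 30 − 18/2 = 21, R_n = min(1.2×21×6×450, 2.4×16×6×450) = 68.04 kN/bolt; interior L_c = 59 − 18 = 41, R_n = 103.68 kN/bolt. φR_n = 0.75 × (1×68.04 + 3×103.68) = 284.3 kN.
Block shear: shear path 1×[30+3×59] = 1×207 mm, A_gv = 1242, A_nv = 1×(207 − 3.5×20)×6 = 822 mm²; tension to near edge: (33 − 0.5×20)×6 = 138 mm². R_n = min(0.6×450×822, 0.6×345×1242) + 1.0×450×138 = min(221.94, 257.09) + 62.1 = 284.04 kN. φR_n = 0.75 × 284.04 = 213.0 kN.
Governing: min(349.2, 284.3, 213.0) = 213.0 kN → block shear.

213.0 kN (block shear governs)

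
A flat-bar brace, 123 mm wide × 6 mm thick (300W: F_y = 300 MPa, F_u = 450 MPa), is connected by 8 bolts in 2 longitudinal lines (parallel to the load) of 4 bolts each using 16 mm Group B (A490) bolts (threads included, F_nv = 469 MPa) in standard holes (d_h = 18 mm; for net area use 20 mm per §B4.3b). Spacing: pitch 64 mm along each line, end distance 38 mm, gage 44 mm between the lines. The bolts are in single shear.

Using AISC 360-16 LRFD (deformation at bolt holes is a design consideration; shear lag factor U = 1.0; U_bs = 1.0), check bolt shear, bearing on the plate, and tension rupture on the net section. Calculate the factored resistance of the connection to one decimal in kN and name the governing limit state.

168.1 kN (net-section rupture governs)

Bolt shear: A_b = π(16)²/4 = 201.06 mm². φR_n = 0.75 × 469 × 201.06 × 8 × 1 = 565.8 kN.
Bearing (6 mm plate, F_u = 450 MPa): end bolts L_c = 38 − 18/2 = 29, R_n = min(1.2×29×6×450, 2.4×16×6×450) = 93.96 kN/bolt; interior L_c = 64 − 18 = 46, R_n = 103.68 kN/bolt. φR_n = 0.75 × (2×93.96 + 6×103.68) = 607.5 kN.
Tension rupture (net): A_n = (123 − 2×20)×6 = 498 mm² (U = 1.0, A_e = A_n). φR_n = 0.75 × 450 × 498 = 168.1 kN.
Governing: min(565.8, 607.5, 168.1) = 168.1 kN → net-section rupture.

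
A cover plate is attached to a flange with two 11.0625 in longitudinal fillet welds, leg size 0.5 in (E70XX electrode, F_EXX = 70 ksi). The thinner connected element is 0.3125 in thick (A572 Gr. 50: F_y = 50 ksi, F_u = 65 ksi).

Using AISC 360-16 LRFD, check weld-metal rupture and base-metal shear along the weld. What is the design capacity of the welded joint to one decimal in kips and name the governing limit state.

Weld metal: throat = 0.707×0.5 = 0.3535 in, L = 2×11.0625 = 22.125 in. φR_n = 0.75 × 0.6 × 70 × 0.3535 × 22.125 = 246.4 kips.
Base metal shear (0.3125 in plate): yield φR_n = 1.0×0.6×50×0.3125×22.125 = 207.4 kips; rupture φR_n = 0.75×0.6×65×0.3125×22.125 = 202.2 kips; take 202.2 kips (rupture).
Governing: min(246.4, 202.2) = 202.2 kips → base-metal shear.

202.2 kips (base-metal shear governs)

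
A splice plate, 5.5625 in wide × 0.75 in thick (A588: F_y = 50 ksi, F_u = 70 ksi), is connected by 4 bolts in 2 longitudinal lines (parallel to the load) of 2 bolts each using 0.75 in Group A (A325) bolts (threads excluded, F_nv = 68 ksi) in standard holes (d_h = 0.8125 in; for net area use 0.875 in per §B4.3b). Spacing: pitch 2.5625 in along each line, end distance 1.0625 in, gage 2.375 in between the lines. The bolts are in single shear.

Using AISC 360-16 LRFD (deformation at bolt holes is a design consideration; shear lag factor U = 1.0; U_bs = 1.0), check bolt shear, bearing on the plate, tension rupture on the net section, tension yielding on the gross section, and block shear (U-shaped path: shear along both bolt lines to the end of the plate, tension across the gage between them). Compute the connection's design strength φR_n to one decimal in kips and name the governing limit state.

Bolt shear: A_b = π(0.75)²/4 = 0.44179 in². φR_n = 0.75 × 68 × 0.44179 × 4 × 1 = 90.1 kips.
Bearing (0.75 in plate, F_u = 70 ksi): end bolts L_c = 1.0625 − 0.8125/2 = 0.65625, R_n = min(1.2×0.65625×0.75×70, 2.4×0.75×0.75×70) = 41.344 kips/bolt; interior L_c = 2.5625 − 0.8125 = 1.75, R_n = 94.5 kips/bolt. φR_n = 0.75 × (2×41.344 + 2×94.5) = 203.8 kips.
Tension rupture (net): A_n = (5.5625 − 2×0.875)×0.75 = 2.8594 in² (U = 1.0, A_e = A_n). φR_n = 0.75 × 70 × 2.8594 = 150.1 kips.
Tension yield (gross): A_g = 5.5625×0.75 = 4.1719 in². φR_n = 0.90 × 50 × 4.1719 = 187.7 kips.
Block shear: shear path 2×[1.0625+1×2.5625] = 2×3.625 in, A_gv = 5.4375, A_nv = 2×(3.625 − 1.5×0.875)×0.75 = 3.4688 in²; tension across gage: (2.375 − 1×0.875)×0.75 = 1.125 in². R_n = min(0.6×70×3.4688, 0.6×50×5.4375) + 1.0×70×1.125 = min(145.69, 163.13) + 78.75 = 224.44 kips. φR_n = 0.75 × 224.44 = 168.3 kips.
Governing: min(90.1, 203.8, 150.1, 187.7, 168.3) = 90.1 kips → bolt shear.

90.1 kips (bolt shear governs)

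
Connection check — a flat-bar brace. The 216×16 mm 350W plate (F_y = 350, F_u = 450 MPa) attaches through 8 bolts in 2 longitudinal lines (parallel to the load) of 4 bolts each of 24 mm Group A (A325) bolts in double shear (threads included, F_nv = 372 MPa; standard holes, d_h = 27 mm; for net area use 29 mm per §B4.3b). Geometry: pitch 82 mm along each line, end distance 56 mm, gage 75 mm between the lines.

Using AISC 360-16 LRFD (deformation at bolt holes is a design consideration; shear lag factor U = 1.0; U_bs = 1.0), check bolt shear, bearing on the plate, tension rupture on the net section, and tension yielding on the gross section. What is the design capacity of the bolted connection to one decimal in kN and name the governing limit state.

Bolt shear: A_b = π(24)²/4 = 452.39 mm². φR_n = 0.75 × 372 × 452.39 × 8 × 2 = 2019.5 kN.
Bearing (16 mm plate, F_u = 450 MPa): end bolts L_c = 56 − 27/2 = 42.5, R_n = min(1.2×42.5×16×450, 2.4×24×16×450) = 367.2 kN/bolt; interior L_c = 82 − 27 = 55, R_n = 414.72 kN/bolt. φR_n = 0.75 × (2×367.2 + 6×414.72) = 2417.0 kN.
Tension rupture (net): A_n = (216 − 2×29)×16 = 2528 mm² (U = 1.0, A_e = A_n). φR_n = 0.75 × 450 × 2528 = 853.2 kN.
Tension yield (gross): A_g = 216×16 = 3456 mm². φR_n = 0.90 × 350 × 3456 = 1088.6 kN.
Governing: min(2019.5, 2417.0, 853.2, 1088.6) = 853.2 kN → net-section rupture.

853.2 kN (net-section rupture governs)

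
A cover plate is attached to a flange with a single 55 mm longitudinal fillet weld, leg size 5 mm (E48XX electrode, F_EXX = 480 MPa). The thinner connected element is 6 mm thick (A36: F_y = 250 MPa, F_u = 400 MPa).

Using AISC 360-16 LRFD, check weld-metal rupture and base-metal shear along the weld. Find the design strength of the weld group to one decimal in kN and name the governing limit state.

Weld metal: throat = 0.707×5 = 3.535 mm, L = 55 mm. φR_n = 0.75 × 0.6 × 480 × 3.535 × 55 = 42.0 kN.
Base metal shear (6 mm plate): yield φR_n = 1.0×0.6×250×6×55 = 49.5 kN; rupture φR_n = 0.75×0.6×400×6×55 = 59.4 kN; take 49.5 kN (yield).
Governing: min(42.0, 49.5) = 42.0 kN → weld metal.

42.0 kN (weld metal governs)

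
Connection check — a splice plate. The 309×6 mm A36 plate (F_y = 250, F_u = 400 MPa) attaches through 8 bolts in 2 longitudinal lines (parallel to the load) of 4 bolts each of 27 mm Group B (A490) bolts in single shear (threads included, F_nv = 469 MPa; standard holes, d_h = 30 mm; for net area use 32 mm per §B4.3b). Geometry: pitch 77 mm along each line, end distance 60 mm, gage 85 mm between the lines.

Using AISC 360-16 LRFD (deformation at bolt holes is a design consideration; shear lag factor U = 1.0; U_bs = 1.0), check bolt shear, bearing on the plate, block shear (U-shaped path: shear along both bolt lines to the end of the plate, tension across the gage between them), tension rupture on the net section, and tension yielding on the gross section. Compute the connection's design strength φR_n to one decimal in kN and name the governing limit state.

Bolt shear: A_b = π(27)²/4 = 572.56 mm². φR_n = 0.75 × 469 × 572.56 × 8 × 1 = 1611.2 kN.
Bearing (6 mm plate, F_u = 400 MPa): end bolts L_c = 60 − 30/2 = 45, R_n = min(1.2×45×6×400, 2.4×27×6×400) = 129.6 kN/bolt; interior L_c = 77 − 30 = 47, R_n = 135.36 kN/bolt. φR_n = 0.75 × (2×129.6 + 6×135.36) = 803.5 kN.
Block shear: shear path 2×[60+3×77] = 2×291 mm, A_gv = 3492, A_nv = 2×(291 − 3.5×32)×6 = 2148 mm²; tension across gage: (85 − 1×32)×6 = 318 mm². R_n = min(0.6×400×2148, 0.6×250×3492) + 1.0×400×318 = min(515.52, 523.8) + 127.2 = 642.72 kN. φR_n = 0.75 × 642.72 = 482.0 kN.
Tension rupture (net): A_n = (309 − 2×32)×6 = 1470 mm² (U = 1.0, A_e = A_n). φR_n = 0.75 × 400 × 1470 = 441.0 kN.
Tension yield (gross): A_g = 309×6 = 1854 mm². φR_n = 0.90 × 250 × 1854 = 417.2 kN.
Governing: min(1611.2, 803.5, 482.0, 441.0, 417.2) = 417.2 kN → gross-section yield.

417.2 kN (gross-section yield governs)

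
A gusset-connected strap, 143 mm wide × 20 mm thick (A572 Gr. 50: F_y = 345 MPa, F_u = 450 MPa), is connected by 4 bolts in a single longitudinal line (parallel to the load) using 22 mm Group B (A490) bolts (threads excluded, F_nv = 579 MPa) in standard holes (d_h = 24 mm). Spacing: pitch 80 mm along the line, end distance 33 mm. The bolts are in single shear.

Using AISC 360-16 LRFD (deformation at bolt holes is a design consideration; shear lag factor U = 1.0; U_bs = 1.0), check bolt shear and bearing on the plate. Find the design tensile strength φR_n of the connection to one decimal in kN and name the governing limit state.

660.3 kN (bolt shear governs)

Bolt shear: A_b = π(22)²/4 = 380.13 mm². φR_n = 0.75 × 579 × 380.13 × 4 × 1 = 660.3 kN.
Bearing (20 mm plate, F_u = 450 MPa): end bolts L_c = 33 − 24/2 = 21, R_n = min(1.2×21×20×450, 2.4×22×20×450) = 226.8 kN/bolt; interior L_c = 80 − 24 = 56, R_n = 475.2 kN/bolt. φR_n = 0.75 × (1×226.8 + 3×475.2) = 1239.3 kN.
Governing: min(660.3, 1239.3) = 660.3 kN → bolt shear.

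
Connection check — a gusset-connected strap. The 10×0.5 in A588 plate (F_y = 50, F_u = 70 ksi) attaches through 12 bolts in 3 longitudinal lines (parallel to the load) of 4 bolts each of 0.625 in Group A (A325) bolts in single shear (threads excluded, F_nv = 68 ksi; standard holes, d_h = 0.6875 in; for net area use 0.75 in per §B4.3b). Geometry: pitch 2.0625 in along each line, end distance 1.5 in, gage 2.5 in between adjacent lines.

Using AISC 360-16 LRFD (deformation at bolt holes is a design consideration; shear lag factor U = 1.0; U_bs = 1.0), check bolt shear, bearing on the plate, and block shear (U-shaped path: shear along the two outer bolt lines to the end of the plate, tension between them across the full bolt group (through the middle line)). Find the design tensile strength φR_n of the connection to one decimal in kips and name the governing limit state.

187.8 kips (bolt shear governs)

Bolt shear: A_b = π(0.625)²/4 = 0.3068 in². φR_n = 0.75 × 68 × 0.3068 × 12 × 1 = 187.8 kips.
Bearing (0.5 in plate, F_u = 70 ksi): end bolts L_c = 1.5 − 0.6875/2 = 1.15625, R_n = min(1.2×1.15625×0.5×70, 2.4×0.625×0.5×70) = 48.563 kips/bolt; interior L_c = 2.0625 − 0.6875 = 1.375, R_n = 52.5 kips/bolt. φR_n = 0.75 × (3×48.563 + 9×52.5) = 463.6 kips.
Block shear: shear path 2×[1.5+3×2.0625] = 2×7.6875 in, A_gv = 7.6875, A_nv = 2×(7.6875 − 3.5×0.75)×0.5 = 5.0625 in²; tension across gage: (5 − 2×0.75)×0.5 = 1.75 in². R_n = min(0.6×70×5.0625, 0.6×50×7.6875) + 1.0×70×1.75 = min(212.63, 230.63) + 122.5 = 335.13 kips. φR_n = 0.75 × 335.13 = 251.3 kips.
Governing: min(187.8, 463.6, 251.3) = 187.8 kips → bolt shear.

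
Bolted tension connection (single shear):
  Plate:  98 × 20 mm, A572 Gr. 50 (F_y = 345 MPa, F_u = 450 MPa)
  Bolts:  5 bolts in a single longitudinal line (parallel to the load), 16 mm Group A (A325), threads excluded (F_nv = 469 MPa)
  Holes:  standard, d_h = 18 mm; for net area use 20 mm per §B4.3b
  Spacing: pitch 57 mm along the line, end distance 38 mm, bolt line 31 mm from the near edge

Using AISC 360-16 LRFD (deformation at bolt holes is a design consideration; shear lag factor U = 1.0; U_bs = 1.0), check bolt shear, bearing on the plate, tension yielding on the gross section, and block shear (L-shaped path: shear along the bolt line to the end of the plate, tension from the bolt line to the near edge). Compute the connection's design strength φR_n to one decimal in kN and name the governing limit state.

Bolt shear: A_b = π(16)²/4 = 201.06 mm². φR_n = 0.75 × 469 × 201.06 × 5 × 1 = 353.6 kN.
Bearing (20 mm plate, F_u = 450 MPa): end bolts L_c = 38 − 18/2 = 29, R_n = min(1.2×29×20×450, 2.4×16×20×450) = 313.2 kN/bolt; interior L_c = 57 − 18 = 39, R_n = 345.6 kN/bolt. φR_n = 0.75 × (1×313.2 + 4×345.6) = 1271.7 kN.
Tension yield (gross): A_g = 98×20 = 1960 mm². φR_n = 0.90 × 345 × 1960 = 608.6 kN.
Block shear: shear path 1×[38+4×57] = 1×266 mm, A_gv = 5320, A_nv = 1×(266 − 4.5×20)×20 = 3520 mm²; tension to near edge: (31 − 0.5×20)×20 = 420 mm². R_n = min(0.6×450×3520, 0.6×345×5320) + 1.0×450×420 = min(950.4, 1101.2) + 189 = 1139.4 kN. φR_n = 0.75 × 1139.4 = 854.6 kN.
Governing: min(353.6, 1271.7, 608.6, 854.6) = 353.6 kN → bolt shear.

353.6 kN (bolt shear governs)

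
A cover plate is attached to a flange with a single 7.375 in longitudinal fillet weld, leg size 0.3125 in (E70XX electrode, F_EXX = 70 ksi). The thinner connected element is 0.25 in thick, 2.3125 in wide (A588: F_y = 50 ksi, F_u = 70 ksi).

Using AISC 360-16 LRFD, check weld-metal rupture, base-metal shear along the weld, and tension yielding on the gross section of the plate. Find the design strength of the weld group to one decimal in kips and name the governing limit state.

Weld metal: throat = 0.707×0.3125 = 0.22094 in, L = 7.375 in. φR_n = 0.75 × 0.6 × 70 × 0.22094 × 7.375 = 51.3 kips.
Base metal shear (0.25 in plate): yield φR_n = 1.0×0.6×50×0.25×7.375 = 55.3 kips; rupture φR_n = 0.75×0.6×70×0.25×7.375 = 58.1 kips; take 55.3 kips (yield).
Tension yield (gross): A_g = 2.3125×0.25 = 0.57813 in². φR_n = 0.90 × 50 × 0.57813 = 26.0 kips.
Governing: min(51.3, 55.3, 26.0) = 26.0 kips → gross-section yield.

26.0 kips (gross-section yield governs)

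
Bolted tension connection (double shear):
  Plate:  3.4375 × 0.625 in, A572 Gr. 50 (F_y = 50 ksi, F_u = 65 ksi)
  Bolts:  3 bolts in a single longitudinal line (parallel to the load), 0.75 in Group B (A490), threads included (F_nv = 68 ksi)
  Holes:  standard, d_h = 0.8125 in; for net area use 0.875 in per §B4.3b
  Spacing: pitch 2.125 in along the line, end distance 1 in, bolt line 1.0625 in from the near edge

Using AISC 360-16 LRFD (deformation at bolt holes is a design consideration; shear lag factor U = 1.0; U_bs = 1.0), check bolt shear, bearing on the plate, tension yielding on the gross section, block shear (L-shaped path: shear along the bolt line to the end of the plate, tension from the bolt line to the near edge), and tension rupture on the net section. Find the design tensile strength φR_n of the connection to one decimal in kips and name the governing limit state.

75.0 kips (block shear governs)

Bolt shear: A_b = π(0.75)²/4 = 0.44179 in². φR_n = 0.75 × 68 × 0.44179 × 3 × 2 = 135.2 kips.
Bearing (0.625 in plate, F_u = 65 ksi): end bolts L_c = 1 − 0.8125/2 = 0.59375, R_n = min(1.2×0.59375×0.625×65, 2.4×0.75×0.625×65) = 28.945 kips/bolt; interior L_c = 2.125 − 0.8125 = 1.3125, R_n = 63.984 kips/bolt. φR_n = 0.75 × (1×28.945 + 2×63.984) = 117.7 kips.
Tension yield (gross): A_g = 3.4375×0.625 = 2.1484 in². φR_n = 0.90 × 50 × 2.1484 = 96.7 kips.
Block shear: shear path 1×[1+2×2.125] = 1×5.25 in, A_gv = 3.2813, A_nv = 1×(5.25 − 2.5×0.875)×0.625 = 1.9141 in²; tension to near edge: (1.0625 − 0.5×0.875)×0.625 = 0.39063 in². R_n = min(0.6×65×1.9141, 0.6×50×3.2813) + 1.0×65×0.39063 = min(74.65, 98.439) + 25.391 = 100.04 kips. φR_n = 0.75 × 100.04 = 75.0 kips.
Tension rupture (net): A_n = (3.4375 − 1×0.875)×0.625 = 1.6016 in² (U = 1.0, A_e = A_n). φR_n = 0.75 × 65 × 1.6016 = 78.1 kips.
Governing: min(135.2, 117.7, 96.7, 75.0, 78.1) = 75.0 kips → block shear.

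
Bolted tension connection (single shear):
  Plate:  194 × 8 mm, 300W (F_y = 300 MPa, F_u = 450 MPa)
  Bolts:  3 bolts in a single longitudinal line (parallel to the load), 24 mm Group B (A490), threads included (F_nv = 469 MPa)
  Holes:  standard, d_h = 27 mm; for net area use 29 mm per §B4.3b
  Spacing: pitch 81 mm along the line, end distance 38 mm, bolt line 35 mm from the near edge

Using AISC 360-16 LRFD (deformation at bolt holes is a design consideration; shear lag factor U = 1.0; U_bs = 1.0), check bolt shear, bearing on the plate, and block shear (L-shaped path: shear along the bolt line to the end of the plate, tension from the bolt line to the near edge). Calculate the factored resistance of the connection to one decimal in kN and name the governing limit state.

261.9 kN (block shear governs)

Bolt shear: A_b = π(24)²/4 = 452.39 mm². φR_n = 0.75 × 469 × 452.39 × 3 × 1 = 477.4 kN.
Bearing (8 mm plate, F_u = 450 MPa): end bolts L_c = 38 − 27/2 = 24.5, R_n = min(1.2×24.5×8×450, 2.4×24×8×450) = 105.84 kN/bolt; interior L_c = 81 − 27 = 54, R_n = 207.36 kN/bolt. φR_n = 0.75 × (1×105.84 + 2×207.36) = 390.4 kN.
Block shear: shear path 1×[38+2×81] = 1×200 mm, A_gv = 1600, A_nv = 1×(200 − 2.5×29)×8 = 1020 mm²; tension to near edge: (35 − 0.5×29)×8 = 164 mm². R_n = min(0.6×450×1020, 0.6×300×1600) + 1.0×450×164 = min(275.4, 288) + 73.8 = 349.2 kN. φR_n = 0.75 × 349.2 = 261.9 kN.
Governing: min(477.4, 390.4, 261.9) = 261.9 kN → block shear.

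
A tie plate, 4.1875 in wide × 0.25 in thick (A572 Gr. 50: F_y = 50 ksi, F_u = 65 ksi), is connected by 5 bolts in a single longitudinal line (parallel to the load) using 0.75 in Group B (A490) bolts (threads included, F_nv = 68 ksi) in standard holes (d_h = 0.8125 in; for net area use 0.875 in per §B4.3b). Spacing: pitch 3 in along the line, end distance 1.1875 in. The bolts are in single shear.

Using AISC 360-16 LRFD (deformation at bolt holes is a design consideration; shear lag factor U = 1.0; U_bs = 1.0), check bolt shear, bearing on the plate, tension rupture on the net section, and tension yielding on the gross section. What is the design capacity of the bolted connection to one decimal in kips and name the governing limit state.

40.4 kips (net-section rupture governs)

Bolt shear: A_b = π(0.75)²/4 = 0.44179 in². φR_n = 0.75 × 68 × 0.44179 × 5 × 1 = 112.7 kips.
Bearing (0.25 in plate, F_u = 65 ksi): end bolts L_c = 1.1875 − 0.8125/2 = 0.78125, R_n = min(1.2×0.78125×0.25×65, 2.4×0.75×0.25×65) = 15.234 kips/bolt; interior L_c = 3 − 0.8125 = 2.1875, R_n = 29.25 kips/bolt. φR_n = 0.75 × (1×15.234 + 4×29.25) = 99.2 kips.
Tension rupture (net): A_n = (4.1875 − 1×0.875)×0.25 = 0.82813 in² (U = 1.0, A_e = A_n). φR_n = 0.75 × 65 × 0.82813 = 40.4 kips.
Tension yield (gross): A_g = 4.1875×0.25 = 1.0469 in². φR_n = 0.90 × 50 × 1.0469 = 47.1 kips.
Governing: min(112.7, 99.2, 40.4, 47.1) = 40.4 kips → net-section rupture.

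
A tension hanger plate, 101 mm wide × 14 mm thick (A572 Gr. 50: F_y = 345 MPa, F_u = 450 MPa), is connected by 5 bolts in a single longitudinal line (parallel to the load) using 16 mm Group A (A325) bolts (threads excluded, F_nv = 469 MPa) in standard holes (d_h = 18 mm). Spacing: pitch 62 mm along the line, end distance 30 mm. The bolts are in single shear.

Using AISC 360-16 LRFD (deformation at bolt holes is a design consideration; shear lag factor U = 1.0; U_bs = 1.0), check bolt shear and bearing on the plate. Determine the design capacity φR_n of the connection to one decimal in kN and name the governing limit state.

353.6 kN (bolt shear governs)

Bolt shear: A_b = π(16)²/4 = 201.06 mm². φR_n = 0.75 × 469 × 201.06 × 5 × 1 = 353.6 kN.
Bearing (14 mm plate, F_u = 450 MPa): end bolts L_c = 30 − 18/2 = 21, R_n = min(1.2×21×14×450, 2.4×16×14×450) = 158.76 kN/bolt; interior L_c = 62 − 18 = 44, R_n = 241.92 kN/bolt. φR_n = 0.75 × (1×158.76 + 4×241.92) = 844.8 kN.
Governing: min(353.6, 844.8) = 353.6 kN → bolt shear.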